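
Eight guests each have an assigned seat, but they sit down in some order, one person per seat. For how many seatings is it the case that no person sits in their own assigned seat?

14833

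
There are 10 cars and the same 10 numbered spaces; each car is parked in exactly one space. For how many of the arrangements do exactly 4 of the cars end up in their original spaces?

55650

Pick the 4 fixed positions: C(10,4) = 210 ways.
The other 6 form a derangement: !6 = 265.
Total: 210 × 265 = 55650.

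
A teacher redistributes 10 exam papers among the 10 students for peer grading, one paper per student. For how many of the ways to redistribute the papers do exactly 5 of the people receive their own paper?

Pick the 5 fixed positions: C(10,5) = 252 ways.
The remaining 5 must be deranged: !5 = 44.
Total: 252 × 44 = 11088.

11088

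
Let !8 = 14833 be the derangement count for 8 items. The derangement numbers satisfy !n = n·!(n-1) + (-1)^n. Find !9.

133496

!9 = 9·14833 - 1 = 133496.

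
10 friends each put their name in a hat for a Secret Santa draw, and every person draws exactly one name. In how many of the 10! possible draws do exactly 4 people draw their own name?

Pick the 4 fixed positions: C(10,4) = 210 ways.
The remaining 6 must be deranged: !6 = 265.
Total: 210 × 265 = 55650.

55650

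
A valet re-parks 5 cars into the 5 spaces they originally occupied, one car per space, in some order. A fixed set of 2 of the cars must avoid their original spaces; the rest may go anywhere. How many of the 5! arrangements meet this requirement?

Inclusion-exclusion on the 2 forbidden self-matches:
Σ_{j=0}^{2} (-1)^j C(2,j)(5-j)!
= C(2,0)·5! - C(2,1)·4! + C(2,2)·3!
= 120 - 48 + 6
= 78

78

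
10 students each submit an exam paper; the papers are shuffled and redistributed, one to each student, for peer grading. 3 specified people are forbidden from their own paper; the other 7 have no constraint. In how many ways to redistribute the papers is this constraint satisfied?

2656080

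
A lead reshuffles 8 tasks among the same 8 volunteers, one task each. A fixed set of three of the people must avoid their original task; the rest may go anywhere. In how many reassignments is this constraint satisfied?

27240

Let A_j be the event that the j-th constrained one is fixed. By inclusion-exclusion over the 3 events:
Σ_{j=0}^{3} (-1)^j C(3,j)(8-j)!
= C(3,0)·8! - C(3,1)·7! + C(3,2)·6! - C(3,3)·5!
= 40320 - 15120 + 2160 - 120
= 27240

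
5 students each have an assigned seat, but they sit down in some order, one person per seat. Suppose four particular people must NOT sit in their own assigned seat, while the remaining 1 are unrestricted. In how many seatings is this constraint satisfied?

Let A_j be the event that the j-th constrained one is fixed. By inclusion-exclusion over the 4 events:
Σ_{j=0}^{4} (-1)^j C(4,j)(5-j)!
= C(4,0)·5! - C(4,1)·4! + C(4,2)·3! - C(4,3)·2! + C(4,4)·1!
= 120 - 96 + 36 - 8 + 1
= 53

53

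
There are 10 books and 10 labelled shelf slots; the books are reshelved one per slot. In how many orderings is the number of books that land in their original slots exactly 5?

11088

Choose which 5 of the 10 are fixed: C(10,5) = 252.
The other 5 form a derangement: !5 = 44.
Total: 252 × 44 = 11088.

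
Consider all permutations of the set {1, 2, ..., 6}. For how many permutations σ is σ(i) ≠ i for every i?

265

The number of derangements of 6 is !6 = Σ_{k=0}^{6} (-1)^k·6!/k!
= 6! - 6!/1! + 6!/2! - 6!/3! + 6!/4! - 6!/5! + 6!/6!
= 720 - 720 + 360 - 120 + 30 - 6 + 1
= 265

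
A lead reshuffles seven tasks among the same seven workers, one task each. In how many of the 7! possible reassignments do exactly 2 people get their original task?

924

Choose which 2 of the 7 are fixed: C(7,2) = 21.
The remaining 5 must be deranged: !5 = 44.
Total: 21 × 44 = 924.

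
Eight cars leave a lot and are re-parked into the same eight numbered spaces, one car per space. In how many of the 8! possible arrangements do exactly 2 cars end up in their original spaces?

Choose which 2 of the 8 are fixed: C(8,2) = 28.
The remaining 6 must be deranged: !6 = 265.
Total: 28 × 265 = 7420.

7420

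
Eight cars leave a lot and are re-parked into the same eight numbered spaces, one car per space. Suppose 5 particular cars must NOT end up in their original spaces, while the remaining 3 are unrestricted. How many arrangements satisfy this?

21234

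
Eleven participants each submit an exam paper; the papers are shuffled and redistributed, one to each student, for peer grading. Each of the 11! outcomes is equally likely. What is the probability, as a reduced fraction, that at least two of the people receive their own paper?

10547659/39916800

Favorable outcomes: Σ_{i≥2} C(11,i)·!(11-i) = 55·133496 + 165·14833 + 330·1854 + 462·265 + 462·44 + 330·9 + 165·2 + 55·1 + 11·0 + 1·1 = 10547659.
Total outcomes: 11! = 39916800.
Probability = 10547659/39916800 = 10547659/39916800.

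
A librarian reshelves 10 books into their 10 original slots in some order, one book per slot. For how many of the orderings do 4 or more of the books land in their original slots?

Sum C(10,i)·!(10-i) for i = 4..10:
  i=4: C(10,4)·!6 = 210·265 = 55650
  i=5: C(10,5)·!5 = 252·44 = 11088
  i=6: C(10,6)·!4 = 210·9 = 1890
  i=7: C(10,7)·!3 = 120·2 = 240
  i=8: C(10,8)·!2 = 45·1 = 45
  i=9: C(10,9)·!1 = 10·0 = 0
  i=10: C(10,10)·!0 = 1·1 = 1
Total = 68914.

68914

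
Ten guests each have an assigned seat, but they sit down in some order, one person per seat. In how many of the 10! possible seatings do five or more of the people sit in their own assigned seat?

Sum C(10,i)·!(10-i) for i = 5..10:
  i=5: C(10,5)·!5 = 252·44 = 11088
  i=6: C(10,6)·!4 = 210·9 = 1890
  i=7: C(10,7)·!3 = 120·2 = 240
  i=8: C(10,8)·!2 = 45·1 = 45
  i=9: C(10,9)·!1 = 10·0 = 0
  i=10: C(10,10)·!0 = 1·1 = 1
Total = 13264.

13264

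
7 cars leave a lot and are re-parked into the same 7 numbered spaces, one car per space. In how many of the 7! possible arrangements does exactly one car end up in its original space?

Pick the single fixed position: C(7,1) = 7 ways.
The remaining 6 must be deranged: !6 = 265.
Total: 7 × 265 = 1855.

1855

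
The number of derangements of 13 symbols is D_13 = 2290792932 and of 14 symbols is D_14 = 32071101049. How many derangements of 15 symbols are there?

481066515734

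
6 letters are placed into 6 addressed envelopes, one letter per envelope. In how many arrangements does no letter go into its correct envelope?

265

The number of derangements of 6 is !6 = Σ_{k=0}^{6} (-1)^k·6!/k!
= 6! - 6!/1! + 6!/2! - 6!/3! + 6!/4! - 6!/5! + 6!/6!
= 720 - 720 + 360 - 120 + 30 - 6 + 1
= 265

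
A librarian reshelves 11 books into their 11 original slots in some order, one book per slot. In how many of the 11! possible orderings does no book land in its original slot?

14684570

By inclusion-exclusion, !11 = Σ (-1)^k · 11!/k! for k=0..11
= 11! - 11!/1! + 11!/2! - 11!/3! + 11!/4! - 11!/5! + 11!/6! - 11!/7! + 11!/8! - 11!/9! + 11!/10! - 11!/11!
= 39916800 - 39916800 + 19958400 - 6652800 + 1663200 - 332640 + 55440 - 7920 + 990 - 110 + 11 - 1
= 14684570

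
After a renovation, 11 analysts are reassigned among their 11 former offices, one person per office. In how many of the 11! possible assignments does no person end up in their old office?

Use !n = (n-1)(!(n-1) + !(n-2)).
!11 = 10·(1334961 + 133496) = 10·1468457 = 14684570

14684570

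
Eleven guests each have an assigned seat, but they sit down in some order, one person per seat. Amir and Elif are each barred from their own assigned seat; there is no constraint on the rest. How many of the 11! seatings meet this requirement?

Let A_j be the event that the j-th constrained one is fixed. By inclusion-exclusion over the 2 events:
Σ_{j=0}^{2} (-1)^j C(2,j)(11-j)!
= C(2,0)·11! - C(2,1)·10! + C(2,2)·9!
= 39916800 - 7257600 + 362880
= 33022080

33022080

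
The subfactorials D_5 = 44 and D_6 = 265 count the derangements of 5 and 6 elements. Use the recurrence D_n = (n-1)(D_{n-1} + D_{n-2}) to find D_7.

1854

D_7 = (7-1)·(D_6 + D_5) = 6·(265 + 44) = 6·309 = 1854.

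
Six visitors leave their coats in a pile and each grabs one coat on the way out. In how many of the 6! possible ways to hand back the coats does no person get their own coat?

265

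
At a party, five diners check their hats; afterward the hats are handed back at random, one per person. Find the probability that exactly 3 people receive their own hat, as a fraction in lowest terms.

1/12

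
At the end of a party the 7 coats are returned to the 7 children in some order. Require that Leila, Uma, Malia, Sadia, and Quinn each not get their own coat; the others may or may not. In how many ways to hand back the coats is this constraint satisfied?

Let A_j be the event that the j-th constrained one is fixed. By inclusion-exclusion over the 5 events:
Σ_{j=0}^{5} (-1)^j C(5,j)(7-j)!
= C(5,0)·7! - C(5,1)·6! + C(5,2)·5! - C(5,3)·4! + C(5,4)·3! - C(5,5)·2!
= 5040 - 3600 + 1200 - 240 + 30 - 2
= 2428

2428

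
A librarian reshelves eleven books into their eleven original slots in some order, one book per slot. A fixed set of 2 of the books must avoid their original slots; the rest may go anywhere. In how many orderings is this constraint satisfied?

33022080

Let A_j be the event that the j-th constrained one is fixed. By inclusion-exclusion over the 2 events:
Σ_{j=0}^{2} (-1)^j C(2,j)(11-j)!
= C(2,0)·11! - C(2,1)·10! + C(2,2)·9!
= 39916800 - 7257600 + 362880
= 33022080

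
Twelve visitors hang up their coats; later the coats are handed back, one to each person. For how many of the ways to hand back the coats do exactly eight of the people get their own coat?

4455

Choose which 8 of the 12 are fixed: C(12,8) = 495.
The other 4 form a derangement: !4 = 9.
Total: 495 × 9 = 4455.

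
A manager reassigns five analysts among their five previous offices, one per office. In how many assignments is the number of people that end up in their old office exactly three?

Choose which 3 of the 5 are fixed: C(5,3) = 10.
The remaining 2 must be deranged: !2 = 1.
Total: 10 × 1 = 10.

10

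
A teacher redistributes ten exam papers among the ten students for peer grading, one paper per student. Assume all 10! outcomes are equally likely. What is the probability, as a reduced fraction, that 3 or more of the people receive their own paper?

Favorable outcomes: Σ_{i≥3} C(10,i)·!(10-i) = 120·1854 + 210·265 + 252·44 + 210·9 + 120·2 + 45·1 + 10·0 + 1·1 = 291394.
Total outcomes: 10! = 3628800.
Probability = 291394/3628800 = 145697/1814400.

145697/1814400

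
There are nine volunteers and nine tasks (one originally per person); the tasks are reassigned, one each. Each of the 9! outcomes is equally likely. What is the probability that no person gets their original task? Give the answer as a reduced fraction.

16687/45360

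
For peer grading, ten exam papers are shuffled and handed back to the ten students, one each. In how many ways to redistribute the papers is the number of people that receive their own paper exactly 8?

45

Pick the 8 fixed positions: C(10,8) = 45 ways.
The other 2 form a derangement: !2 = 1.
Total: 45 × 1 = 45.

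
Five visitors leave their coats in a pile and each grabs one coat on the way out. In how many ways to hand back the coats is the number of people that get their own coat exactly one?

Choose which one of the 5 is fixed: C(5,1) = 5.
The remaining 4 must be deranged: !4 = 9.
Total: 5 × 9 = 45.

45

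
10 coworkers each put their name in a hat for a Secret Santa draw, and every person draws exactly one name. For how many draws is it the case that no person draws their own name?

!10 is the nearest integer to 10!/e.
10! = 3628800, and 3628800/e ≈ 1334960.92, so !10 = 1334961.

1334961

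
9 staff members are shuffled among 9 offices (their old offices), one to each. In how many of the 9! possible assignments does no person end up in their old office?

133496

The number of derangements of 9 is !9 = Σ_{k=0}^{9} (-1)^k·9!/k!
= 9! - 9!/1! + 9!/2! - 9!/3! + 9!/4! - 9!/5! + 9!/6! - 9!/7! + 9!/8! - 9!/9!
= 362880 - 362880 + 181440 - 60480 + 15120 - 3024 + 504 - 72 + 9 - 1
= 133496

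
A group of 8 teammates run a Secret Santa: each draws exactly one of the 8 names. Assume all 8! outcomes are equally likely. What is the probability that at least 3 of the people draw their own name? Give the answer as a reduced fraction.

Favorable outcomes: Σ_{i≥3} C(8,i)·!(8-i) = 56·44 + 70·9 + 56·2 + 28·1 + 8·0 + 1·1 = 3235.
Total outcomes: 8! = 40320.
Probability = 3235/40320 = 647/8064.

647/8064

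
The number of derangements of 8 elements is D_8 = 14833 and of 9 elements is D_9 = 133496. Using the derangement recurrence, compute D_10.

D_10 = (10-1)·(D_9 + D_8) = 9·(133496 + 14833) = 9·148329 = 1334961.

1334961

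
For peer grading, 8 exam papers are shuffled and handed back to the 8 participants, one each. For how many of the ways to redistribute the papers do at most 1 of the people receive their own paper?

# with exactly i fixed is C(8,i)·!(8-i); sum over i=0..1:
  i=0: C(8,0)·!8 = 1·14833 = 14833
  i=1: C(8,1)·!7 = 8·1854 = 14832
Total = 29665.

29665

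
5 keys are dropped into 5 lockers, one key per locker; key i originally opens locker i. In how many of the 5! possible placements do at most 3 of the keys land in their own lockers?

119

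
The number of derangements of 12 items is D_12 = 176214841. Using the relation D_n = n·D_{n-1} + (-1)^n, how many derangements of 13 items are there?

2290792932

D_13 = 13·176214841 - 1 = 2290792932.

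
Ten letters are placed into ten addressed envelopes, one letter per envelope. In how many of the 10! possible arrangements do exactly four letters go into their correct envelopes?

55650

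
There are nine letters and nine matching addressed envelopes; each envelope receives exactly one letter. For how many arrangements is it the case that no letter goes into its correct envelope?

133496

!9 is the nearest integer to 9!/e.
9! = 362880, and 362880/e ≈ 133496.09, so !9 = 133496.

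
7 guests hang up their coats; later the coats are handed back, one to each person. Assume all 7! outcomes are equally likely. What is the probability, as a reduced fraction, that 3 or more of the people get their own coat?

407/5040

Favorable outcomes: Σ_{i≥3} C(7,i)·!(7-i) = 35·9 + 35·2 + 21·1 + 7·0 + 1·1 = 407.
Total outcomes: 7! = 5040.
Probability = 407/5040 = 407/5040.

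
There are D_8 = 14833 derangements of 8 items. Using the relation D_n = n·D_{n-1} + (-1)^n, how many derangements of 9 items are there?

D_9 = 9·14833 - 1 = 133496.

133496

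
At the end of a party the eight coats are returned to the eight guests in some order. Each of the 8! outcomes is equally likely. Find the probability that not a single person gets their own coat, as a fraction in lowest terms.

2119/5760

Favorable outcomes: !8 = 14833.
Total outcomes: 8! = 40320.
Probability = 14833/40320 = 2119/5760.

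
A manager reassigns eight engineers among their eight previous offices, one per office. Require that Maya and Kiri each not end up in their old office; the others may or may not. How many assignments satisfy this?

Inclusion-exclusion on the 2 forbidden self-matches:
Σ_{j=0}^{2} (-1)^j C(2,j)(8-j)!
= C(2,0)·8! - C(2,1)·7! + C(2,2)·6!
= 40320 - 10080 + 720
= 30960

30960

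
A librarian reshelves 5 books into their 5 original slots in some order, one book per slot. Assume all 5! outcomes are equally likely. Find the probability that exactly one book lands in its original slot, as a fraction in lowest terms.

3/8

Favorable outcomes: C(5,1)·!4 = 5·9 = 45.
Total outcomes: 5! = 120.
Probability = 45/120 = 3/8.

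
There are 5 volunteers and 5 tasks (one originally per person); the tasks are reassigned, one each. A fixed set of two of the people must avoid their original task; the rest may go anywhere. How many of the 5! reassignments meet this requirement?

78

Let A_j be the event that the j-th constrained one is fixed. By inclusion-exclusion over the 2 events:
Σ_{j=0}^{2} (-1)^j C(2,j)(5-j)!
= C(2,0)·5! - C(2,1)·4! + C(2,2)·3!
= 120 - 48 + 6
= 78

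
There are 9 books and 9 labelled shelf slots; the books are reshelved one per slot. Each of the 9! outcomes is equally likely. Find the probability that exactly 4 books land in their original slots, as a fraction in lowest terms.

11/720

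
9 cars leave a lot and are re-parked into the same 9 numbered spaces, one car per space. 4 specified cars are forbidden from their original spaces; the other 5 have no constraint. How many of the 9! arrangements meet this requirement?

Let A_j be the event that the j-th constrained one is fixed. By inclusion-exclusion over the 4 events:
Σ_{j=0}^{4} (-1)^j C(4,j)(9-j)!
= C(4,0)·9! - C(4,1)·8! + C(4,2)·7! - C(4,3)·6! + C(4,4)·5!
= 362880 - 161280 + 30240 - 2880 + 120
= 229080

229080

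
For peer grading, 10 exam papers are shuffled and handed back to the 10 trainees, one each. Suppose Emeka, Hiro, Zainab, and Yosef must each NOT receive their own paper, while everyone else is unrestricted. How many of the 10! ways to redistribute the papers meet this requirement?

Inclusion-exclusion on the 4 forbidden self-matches:
Σ_{j=0}^{4} (-1)^j C(4,j)(10-j)!
= C(4,0)·10! - C(4,1)·9! + C(4,2)·8! - C(4,3)·7! + C(4,4)·6!
= 3628800 - 1451520 + 241920 - 20160 + 720
= 2399760

2399760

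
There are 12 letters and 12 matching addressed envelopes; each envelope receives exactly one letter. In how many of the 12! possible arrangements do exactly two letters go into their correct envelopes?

88107426

Choose which 2 of the 12 are fixed: C(12,2) = 66.
The other 10 form a derangement: !10 = 1334961.
Total: 66 × 1334961 = 88107426.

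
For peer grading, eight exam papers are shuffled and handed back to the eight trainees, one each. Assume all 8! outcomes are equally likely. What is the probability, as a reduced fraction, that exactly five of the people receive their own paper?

Favorable outcomes: C(8,5)·!3 = 56·2 = 112.
Total outcomes: 8! = 40320.
Probability = 112/40320 = 1/360.

1/360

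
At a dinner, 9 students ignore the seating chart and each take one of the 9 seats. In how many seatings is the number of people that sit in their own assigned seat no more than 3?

355997

# with exactly i fixed is C(9,i)·!(9-i); sum over i=0..3:
  i=0: C(9,0)·!9 = 1·133496 = 133496
  i=1: C(9,1)·!8 = 9·14833 = 133497
  i=2: C(9,2)·!7 = 36·1854 = 66744
  i=3: C(9,3)·!6 = 84·265 = 22260
Total = 355997.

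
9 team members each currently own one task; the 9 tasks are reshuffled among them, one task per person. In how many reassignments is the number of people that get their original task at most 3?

355997

# with exactly i fixed is C(9,i)·!(9-i); sum over i=0..3:
  i=0: C(9,0)·!9 = 1·133496 = 133496
  i=1: C(9,1)·!8 = 9·14833 = 133497
  i=2: C(9,2)·!7 = 36·1854 = 66744
  i=3: C(9,3)·!6 = 84·265 = 22260
Total = 355997.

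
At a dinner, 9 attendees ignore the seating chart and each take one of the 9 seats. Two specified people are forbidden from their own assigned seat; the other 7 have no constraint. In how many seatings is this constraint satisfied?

Let A_j be the event that the j-th constrained one is fixed. By inclusion-exclusion over the 2 events:
Σ_{j=0}^{2} (-1)^j C(2,j)(9-j)!
= C(2,0)·9! - C(2,1)·8! + C(2,2)·7!
= 362880 - 80640 + 5040
= 287280

287280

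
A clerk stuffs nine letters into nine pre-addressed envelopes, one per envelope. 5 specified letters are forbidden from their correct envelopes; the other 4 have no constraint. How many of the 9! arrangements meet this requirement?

205056

Let A_j be the event that the j-th constrained one is fixed. By inclusion-exclusion over the 5 events:
Σ_{j=0}^{5} (-1)^j C(5,j)(9-j)!
= C(5,0)·9! - C(5,1)·8! + C(5,2)·7! - C(5,3)·6! + C(5,4)·5! - C(5,5)·4!
= 362880 - 201600 + 50400 - 7200 + 600 - 24
= 205056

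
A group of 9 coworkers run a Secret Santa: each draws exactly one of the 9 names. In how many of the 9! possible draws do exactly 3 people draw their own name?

Choose which 3 of the 9 are fixed: C(9,3) = 84.
The remaining 6 must be deranged: !6 = 265.
Total: 84 × 265 = 22260.

22260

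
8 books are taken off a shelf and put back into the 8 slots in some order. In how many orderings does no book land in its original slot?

14833

The subfactorial !8 = [8!/e] (nearest integer).
8! = 40320, and 40320/e ≈ 14832.90, so !8 = 14833.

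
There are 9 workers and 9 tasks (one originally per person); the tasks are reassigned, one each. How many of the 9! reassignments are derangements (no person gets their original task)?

The subfactorial !9 = [9!/e] (nearest integer).
9! = 362880, and 362880/e ≈ 133496.09, so !9 = 133496.

133496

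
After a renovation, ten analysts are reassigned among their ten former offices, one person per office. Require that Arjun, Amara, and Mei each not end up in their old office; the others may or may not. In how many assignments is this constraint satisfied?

2656080

Inclusion-exclusion on the 3 forbidden self-matches:
Σ_{j=0}^{3} (-1)^j C(3,j)(10-j)!
= C(3,0)·10! - C(3,1)·9! + C(3,2)·8! - C(3,3)·7!
= 3628800 - 1088640 + 120960 - 5040
= 2656080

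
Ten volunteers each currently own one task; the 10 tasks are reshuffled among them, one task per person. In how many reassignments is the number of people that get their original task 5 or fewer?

# with exactly i fixed is C(10,i)·!(10-i); sum over i=0..5:
  i=0: C(10,0)·!10 = 1·1334961 = 1334961
  i=1: C(10,1)·!9 = 10·133496 = 1334960
  i=2: C(10,2)·!8 = 45·14833 = 667485
  i=3: C(10,3)·!7 = 120·1854 = 222480
  i=4: C(10,4)·!6 = 210·265 = 55650
  i=5: C(10,5)·!5 = 252·44 = 11088
Total = 3626624.

3626624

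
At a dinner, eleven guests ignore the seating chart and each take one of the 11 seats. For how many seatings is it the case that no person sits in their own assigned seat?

14684570

!11 is the nearest integer to 11!/e.
11! = 39916800, and 39916800/e ≈ 14684570.08, so !11 = 14684570.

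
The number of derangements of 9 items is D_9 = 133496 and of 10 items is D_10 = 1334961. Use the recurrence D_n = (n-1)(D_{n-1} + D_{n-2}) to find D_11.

14684570

D_11 = (11-1)·(D_10 + D_9) = 10·(1334961 + 133496) = 10·1468457 = 14684570.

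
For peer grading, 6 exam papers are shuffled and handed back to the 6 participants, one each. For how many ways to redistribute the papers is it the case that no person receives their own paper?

265

Recurrence: !6 = 6·!5 + (-1)^6.
!6 = 6·44 + 1 = 265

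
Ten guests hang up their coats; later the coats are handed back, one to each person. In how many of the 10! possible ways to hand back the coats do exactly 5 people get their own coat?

Choose which 5 of the 10 are fixed: C(10,5) = 252.
The remaining 5 must be deranged: !5 = 44.
Total: 252 × 44 = 11088.

11088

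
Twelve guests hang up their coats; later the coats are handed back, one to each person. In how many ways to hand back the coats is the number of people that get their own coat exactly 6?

244860

Pick the 6 fixed positions: C(12,6) = 924 ways.
The remaining 6 must be deranged: !6 = 265.
Total: 924 × 265 = 244860.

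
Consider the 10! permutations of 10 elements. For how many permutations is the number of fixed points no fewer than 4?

# with exactly i fixed is C(10,i)·!(10-i); sum over i=4..10:
  i=4: C(10,4)·!6 = 210·265 = 55650
  i=5: C(10,5)·!5 = 252·44 = 11088
  i=6: C(10,6)·!4 = 210·9 = 1890
  i=7: C(10,7)·!3 = 120·2 = 240
  i=8: C(10,8)·!2 = 45·1 = 45
  i=9: C(10,9)·!1 = 10·0 = 0
  i=10: C(10,10)·!0 = 1·1 = 1
Total = 68914.

68914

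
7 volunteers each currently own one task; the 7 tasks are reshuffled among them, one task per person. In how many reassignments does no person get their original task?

By inclusion-exclusion, !7 = Σ (-1)^k · 7!/k! for k=0..7
= 7! - 7!/1! + 7!/2! - 7!/3! + 7!/4! - 7!/5! + 7!/6! - 7!/7!
= 5040 - 5040 + 2520 - 840 + 210 - 42 + 7 - 1
= 1854

1854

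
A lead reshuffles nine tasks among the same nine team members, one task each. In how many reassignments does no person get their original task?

!9 = 9! · Σ_{k=0}^{9} (-1)^k/k!
= 9! - 9!/1! + 9!/2! - 9!/3! + 9!/4! - 9!/5! + 9!/6! - 9!/7! + 9!/8! - 9!/9!
= 362880 - 362880 + 181440 - 60480 + 15120 - 3024 + 504 - 72 + 9 - 1
= 133496

133496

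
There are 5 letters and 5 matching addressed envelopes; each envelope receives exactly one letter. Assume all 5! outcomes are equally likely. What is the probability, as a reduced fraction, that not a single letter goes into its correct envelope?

Favorable outcomes: !5 = 44.
Total outcomes: 5! = 120.
Probability = 44/120 = 11/30.

11/30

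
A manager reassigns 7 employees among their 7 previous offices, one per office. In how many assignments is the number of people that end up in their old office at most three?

Sum C(7,i)·!(7-i) for i = 0..3:
  i=0: C(7,0)·!7 = 1·1854 = 1854
  i=1: C(7,1)·!6 = 7·265 = 1855
  i=2: C(7,2)·!5 = 21·44 = 924
  i=3: C(7,3)·!4 = 35·9 = 315
Total = 4948.

4948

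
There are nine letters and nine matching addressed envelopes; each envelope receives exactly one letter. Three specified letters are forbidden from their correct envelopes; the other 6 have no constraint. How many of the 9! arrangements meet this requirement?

Let A_j be the event that the j-th constrained one is fixed. By inclusion-exclusion over the 3 events:
Σ_{j=0}^{3} (-1)^j C(3,j)(9-j)!
= C(3,0)·9! - C(3,1)·8! + C(3,2)·7! - C(3,3)·6!
= 362880 - 120960 + 15120 - 720
= 256320

256320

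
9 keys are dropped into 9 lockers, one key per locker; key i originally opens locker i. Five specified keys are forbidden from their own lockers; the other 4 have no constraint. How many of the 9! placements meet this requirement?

205056

Let A_j be the event that the j-th constrained one is fixed. By inclusion-exclusion over the 5 events:
Σ_{j=0}^{5} (-1)^j C(5,j)(9-j)!
= C(5,0)·9! - C(5,1)·8! + C(5,2)·7! - C(5,3)·6! + C(5,4)·5! - C(5,5)·4!
= 362880 - 201600 + 50400 - 7200 + 600 - 24
= 205056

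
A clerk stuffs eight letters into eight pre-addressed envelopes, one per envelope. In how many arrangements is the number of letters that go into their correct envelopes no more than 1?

29665

Sum C(8,i)·!(8-i) for i = 0..1:
  i=0: C(8,0)·!8 = 1·14833 = 14833
  i=1: C(8,1)·!7 = 8·1854 = 14832
Total = 29665.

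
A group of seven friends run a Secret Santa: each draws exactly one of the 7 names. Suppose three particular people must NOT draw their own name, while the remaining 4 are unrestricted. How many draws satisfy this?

3216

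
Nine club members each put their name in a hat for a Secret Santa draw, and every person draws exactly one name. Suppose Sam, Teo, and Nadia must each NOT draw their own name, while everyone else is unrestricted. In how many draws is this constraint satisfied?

Inclusion-exclusion on the 3 forbidden self-matches:
Σ_{j=0}^{3} (-1)^j C(3,j)(9-j)!
= C(3,0)·9! - C(3,1)·8! + C(3,2)·7! - C(3,3)·6!
= 362880 - 120960 + 15120 - 720
= 256320

256320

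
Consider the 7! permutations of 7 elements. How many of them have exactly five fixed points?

Choose which 5 of the 7 are fixed: C(7,5) = 21.
The other 2 form a derangement: !2 = 1.
Total: 21 × 1 = 21.

21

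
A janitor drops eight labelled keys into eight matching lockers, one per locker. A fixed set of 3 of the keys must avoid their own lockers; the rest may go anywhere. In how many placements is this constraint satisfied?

Inclusion-exclusion on the 3 forbidden self-matches:
Σ_{j=0}^{3} (-1)^j C(3,j)(8-j)!
= C(3,0)·8! - C(3,1)·7! + C(3,2)·6! - C(3,3)·5!
= 40320 - 15120 + 2160 - 120
= 27240

27240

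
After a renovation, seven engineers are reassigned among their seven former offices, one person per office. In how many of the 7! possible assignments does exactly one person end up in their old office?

1855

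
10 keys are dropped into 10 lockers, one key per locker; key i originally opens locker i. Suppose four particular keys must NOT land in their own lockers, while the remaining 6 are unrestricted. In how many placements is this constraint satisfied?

Inclusion-exclusion on the 4 forbidden self-matches:
Σ_{j=0}^{4} (-1)^j C(4,j)(10-j)!
= C(4,0)·10! - C(4,1)·9! + C(4,2)·8! - C(4,3)·7! + C(4,4)·6!
= 3628800 - 1451520 + 241920 - 20160 + 720
= 2399760

2399760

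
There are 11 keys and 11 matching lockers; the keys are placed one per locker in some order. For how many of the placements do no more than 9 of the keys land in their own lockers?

39916799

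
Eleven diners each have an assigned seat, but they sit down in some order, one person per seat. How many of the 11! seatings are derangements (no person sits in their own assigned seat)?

Use !n = n·!(n-1) + (-1)^n.
!11 = 11·1334961 - 1 = 14684570

14684570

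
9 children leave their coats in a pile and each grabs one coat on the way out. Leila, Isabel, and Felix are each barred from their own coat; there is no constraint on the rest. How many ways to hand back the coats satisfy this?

256320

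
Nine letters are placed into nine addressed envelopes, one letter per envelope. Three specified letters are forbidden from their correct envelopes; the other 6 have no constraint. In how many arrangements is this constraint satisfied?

Inclusion-exclusion on the 3 forbidden self-matches:
Σ_{j=0}^{3} (-1)^j C(3,j)(9-j)!
= C(3,0)·9! - C(3,1)·8! + C(3,2)·7! - C(3,3)·6!
= 362880 - 120960 + 15120 - 720
= 256320

256320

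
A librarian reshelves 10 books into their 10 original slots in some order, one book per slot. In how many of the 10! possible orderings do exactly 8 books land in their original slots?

Choose which 8 of the 10 are fixed: C(10,8) = 45.
The other 2 form a derangement: !2 = 1.
Total: 45 × 1 = 45.

45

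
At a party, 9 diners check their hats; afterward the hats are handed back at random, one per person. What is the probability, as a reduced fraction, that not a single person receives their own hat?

16687/45360

Favorable outcomes: !9 = 133496.
Total outcomes: 9! = 362880.
Probability = 133496/362880 = 16687/45360.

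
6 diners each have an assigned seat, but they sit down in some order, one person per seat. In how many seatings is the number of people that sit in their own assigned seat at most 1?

529

# with exactly i fixed is C(6,i)·!(6-i); sum over i=0..1:
  i=0: C(6,0)·!6 = 1·265 = 265
  i=1: C(6,1)·!5 = 6·44 = 264
Total = 529.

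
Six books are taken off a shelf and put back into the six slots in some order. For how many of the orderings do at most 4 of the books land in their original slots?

# with exactly i fixed is C(6,i)·!(6-i); sum over i=0..4:
  i=0: C(6,0)·!6 = 1·265 = 265
  i=1: C(6,1)·!5 = 6·44 = 264
  i=2: C(6,2)·!4 = 15·9 = 135
  i=3: C(6,3)·!3 = 20·2 = 40
  i=4: C(6,4)·!2 = 15·1 = 15
Total = 719.

719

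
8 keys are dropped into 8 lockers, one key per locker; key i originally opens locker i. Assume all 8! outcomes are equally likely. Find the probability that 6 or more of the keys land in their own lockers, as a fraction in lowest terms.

29/40320

Favorable outcomes: Σ_{i≥6} C(8,i)·!(8-i) = 28·1 + 8·0 + 1·1 = 29.
Total outcomes: 8! = 40320.
Probability = 29/40320 = 29/40320.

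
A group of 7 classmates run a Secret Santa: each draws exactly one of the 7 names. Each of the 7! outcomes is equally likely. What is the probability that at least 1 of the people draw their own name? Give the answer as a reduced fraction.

177/280

Favorable outcomes: Σ_{i≥1} C(7,i)·!(7-i) = 7·265 + 21·44 + 35·9 + 35·2 + 21·1 + 7·0 + 1·1 = 3186.
Total outcomes: 7! = 5040.
Probability = 3186/5040 = 177/280.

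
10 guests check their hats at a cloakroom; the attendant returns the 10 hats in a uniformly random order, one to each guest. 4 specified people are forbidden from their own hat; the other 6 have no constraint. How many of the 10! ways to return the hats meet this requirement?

2399760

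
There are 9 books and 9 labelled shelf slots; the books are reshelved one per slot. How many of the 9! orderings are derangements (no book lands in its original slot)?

133496

!9 is the nearest integer to 9!/e.
9! = 362880, and 362880/e ≈ 133496.09, so !9 = 133496.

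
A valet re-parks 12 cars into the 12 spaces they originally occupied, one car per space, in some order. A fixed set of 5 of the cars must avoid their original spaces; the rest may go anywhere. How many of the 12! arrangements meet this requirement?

312273360

Let A_j be the event that the j-th constrained one is fixed. By inclusion-exclusion over the 5 events:
Σ_{j=0}^{5} (-1)^j C(5,j)(12-j)!
= C(5,0)·12! - C(5,1)·11! + C(5,2)·10! - C(5,3)·9! + C(5,4)·8! - C(5,5)·7!
= 479001600 - 199584000 + 36288000 - 3628800 + 201600 - 5040
= 312273360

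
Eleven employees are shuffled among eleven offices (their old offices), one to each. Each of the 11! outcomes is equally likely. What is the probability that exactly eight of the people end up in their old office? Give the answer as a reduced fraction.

Favorable outcomes: C(11,8)·!3 = 165·2 = 330.
Total outcomes: 11! = 39916800.
Probability = 330/39916800 = 1/120960.

1/120960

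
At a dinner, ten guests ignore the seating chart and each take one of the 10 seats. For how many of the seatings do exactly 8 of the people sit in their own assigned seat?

Choose which 8 of the 10 are fixed: C(10,8) = 45.
The remaining 2 must be deranged: !2 = 1.
Total: 45 × 1 = 45.

45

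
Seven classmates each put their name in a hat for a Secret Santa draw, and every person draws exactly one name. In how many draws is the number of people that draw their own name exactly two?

924

Choose which 2 of the 7 are fixed: C(7,2) = 21.
The remaining 5 must be deranged: !5 = 44.
Total: 21 × 44 = 924.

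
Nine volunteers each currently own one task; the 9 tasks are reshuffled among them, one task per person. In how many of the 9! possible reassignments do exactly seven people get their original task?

36

Pick the 7 fixed positions: C(9,7) = 36 ways.
The remaining 2 must be deranged: !2 = 1.
Total: 36 × 1 = 36.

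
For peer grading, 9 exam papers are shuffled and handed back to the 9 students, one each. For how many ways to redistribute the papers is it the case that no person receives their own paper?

!9 is the nearest integer to 9!/e.
9! = 362880, and 362880/e ≈ 133496.09, so !9 = 133496.

133496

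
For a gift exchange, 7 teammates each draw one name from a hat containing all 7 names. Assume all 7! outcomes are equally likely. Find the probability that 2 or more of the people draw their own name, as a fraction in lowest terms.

Favorable outcomes: Σ_{i≥2} C(7,i)·!(7-i) = 21·44 + 35·9 + 35·2 + 21·1 + 7·0 + 1·1 = 1331.
Total outcomes: 7! = 5040.
Probability = 1331/5040 = 1331/5040.

1331/5040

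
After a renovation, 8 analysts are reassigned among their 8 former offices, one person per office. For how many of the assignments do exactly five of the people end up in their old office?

112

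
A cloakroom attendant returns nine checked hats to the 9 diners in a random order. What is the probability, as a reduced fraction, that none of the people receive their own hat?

16687/45360

Favorable outcomes: !9 = 133496.
Total outcomes: 9! = 362880.
Probability = 133496/362880 = 16687/45360.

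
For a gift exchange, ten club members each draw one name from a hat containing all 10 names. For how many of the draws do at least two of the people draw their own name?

Sum C(10,i)·!(10-i) for i = 2..10:
  i=2: C(10,2)·!8 = 45·14833 = 667485
  i=3: C(10,3)·!7 = 120·1854 = 222480
  i=4: C(10,4)·!6 = 210·265 = 55650
  i=5: C(10,5)·!5 = 252·44 = 11088
  i=6: C(10,6)·!4 = 210·9 = 1890
  i=7: C(10,7)·!3 = 120·2 = 240
  i=8: C(10,8)·!2 = 45·1 = 45
  i=9: C(10,9)·!1 = 10·0 = 0
  i=10: C(10,10)·!0 = 1·1 = 1
Total = 958879.

958879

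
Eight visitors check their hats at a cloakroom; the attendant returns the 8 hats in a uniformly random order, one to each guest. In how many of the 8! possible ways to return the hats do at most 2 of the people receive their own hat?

Sum C(8,i)·!(8-i) for i = 0..2:
  i=0: C(8,0)·!8 = 1·14833 = 14833
  i=1: C(8,1)·!7 = 8·1854 = 14832
  i=2: C(8,2)·!6 = 28·265 = 7420
Total = 37085.

37085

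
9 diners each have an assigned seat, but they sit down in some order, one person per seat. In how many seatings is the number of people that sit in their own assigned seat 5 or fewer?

362675

# with exactly i fixed is C(9,i)·!(9-i); sum over i=0..5:
  i=0: C(9,0)·!9 = 1·133496 = 133496
  i=1: C(9,1)·!8 = 9·14833 = 133497
  i=2: C(9,2)·!7 = 36·1854 = 66744
  i=3: C(9,3)·!6 = 84·265 = 22260
  i=4: C(9,4)·!5 = 126·44 = 5544
  i=5: C(9,5)·!4 = 126·9 = 1134
Total = 362675.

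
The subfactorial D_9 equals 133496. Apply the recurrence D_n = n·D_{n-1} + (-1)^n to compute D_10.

1334961

D_10 = 10·133496 + 1 = 1334961.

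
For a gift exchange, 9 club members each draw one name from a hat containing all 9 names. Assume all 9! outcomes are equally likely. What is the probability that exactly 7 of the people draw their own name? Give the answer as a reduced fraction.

1/10080

Favorable outcomes: C(9,7)·!2 = 36·1 = 36.
Total outcomes: 9! = 362880.
Probability = 36/362880 = 1/10080.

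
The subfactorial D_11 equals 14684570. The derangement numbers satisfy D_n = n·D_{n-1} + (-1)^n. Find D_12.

176214841

D_12 = 12·14684570 + 1 = 176214841.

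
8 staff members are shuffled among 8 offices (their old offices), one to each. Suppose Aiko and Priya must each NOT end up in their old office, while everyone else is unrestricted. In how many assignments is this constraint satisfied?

30960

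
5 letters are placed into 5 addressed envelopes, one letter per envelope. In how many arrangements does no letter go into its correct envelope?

44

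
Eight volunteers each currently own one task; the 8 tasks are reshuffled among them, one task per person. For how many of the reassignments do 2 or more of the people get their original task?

# with exactly i fixed is C(8,i)·!(8-i); sum over i=2..8:
  i=2: C(8,2)·!6 = 28·265 = 7420
  i=3: C(8,3)·!5 = 56·44 = 2464
  i=4: C(8,4)·!4 = 70·9 = 630
  i=5: C(8,5)·!3 = 56·2 = 112
  i=6: C(8,6)·!2 = 28·1 = 28
  i=7: C(8,7)·!1 = 8·0 = 0
  i=8: C(8,8)·!0 = 1·1 = 1
Total = 10655.

10655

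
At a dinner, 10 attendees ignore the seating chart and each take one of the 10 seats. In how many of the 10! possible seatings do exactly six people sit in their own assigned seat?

1890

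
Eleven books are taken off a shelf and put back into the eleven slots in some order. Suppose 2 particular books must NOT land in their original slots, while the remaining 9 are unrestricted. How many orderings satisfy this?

33022080

Let A_j be the event that the j-th constrained one is fixed. By inclusion-exclusion over the 2 events:
Σ_{j=0}^{2} (-1)^j C(2,j)(11-j)!
= C(2,0)·11! - C(2,1)·10! + C(2,2)·9!
= 39916800 - 7257600 + 362880
= 33022080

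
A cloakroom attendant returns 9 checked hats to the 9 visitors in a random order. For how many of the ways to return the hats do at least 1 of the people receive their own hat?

# with exactly i fixed is C(9,i)·!(9-i); sum over i=1..9:
  i=1: C(9,1)·!8 = 9·14833 = 133497
  i=2: C(9,2)·!7 = 36·1854 = 66744
  i=3: C(9,3)·!6 = 84·265 = 22260
  i=4: C(9,4)·!5 = 126·44 = 5544
  i=5: C(9,5)·!4 = 126·9 = 1134
  i=6: C(9,6)·!3 = 84·2 = 168
  i=7: C(9,7)·!2 = 36·1 = 36
  i=8: C(9,8)·!1 = 9·0 = 0
  i=9: C(9,9)·!0 = 1·1 = 1
Total = 229384.

229384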